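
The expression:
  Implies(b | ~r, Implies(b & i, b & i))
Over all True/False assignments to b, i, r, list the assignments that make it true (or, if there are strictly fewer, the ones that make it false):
is always true.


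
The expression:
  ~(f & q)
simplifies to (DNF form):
~f | ~q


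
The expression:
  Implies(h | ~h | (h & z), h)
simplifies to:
h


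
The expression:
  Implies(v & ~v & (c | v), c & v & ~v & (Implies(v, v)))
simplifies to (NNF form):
True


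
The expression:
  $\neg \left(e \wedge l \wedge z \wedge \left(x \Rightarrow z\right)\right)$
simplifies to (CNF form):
$\neg e \vee \neg l \vee \neg z$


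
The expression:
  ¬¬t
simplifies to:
t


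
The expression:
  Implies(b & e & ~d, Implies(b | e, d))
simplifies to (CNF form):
d | ~b | ~e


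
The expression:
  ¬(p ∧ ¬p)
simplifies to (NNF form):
True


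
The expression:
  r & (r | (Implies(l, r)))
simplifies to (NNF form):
r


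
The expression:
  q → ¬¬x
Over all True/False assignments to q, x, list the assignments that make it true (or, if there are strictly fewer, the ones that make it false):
is false only for:
  q=True, x=False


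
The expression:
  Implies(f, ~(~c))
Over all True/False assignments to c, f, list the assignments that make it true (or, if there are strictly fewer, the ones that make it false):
is false only for:
  c=False, f=True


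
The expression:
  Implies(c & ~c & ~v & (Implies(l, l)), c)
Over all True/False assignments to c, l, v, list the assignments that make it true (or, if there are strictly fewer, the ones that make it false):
is always true.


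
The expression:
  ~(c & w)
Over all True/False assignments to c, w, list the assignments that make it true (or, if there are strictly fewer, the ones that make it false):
is false only for:
  c=True, w=True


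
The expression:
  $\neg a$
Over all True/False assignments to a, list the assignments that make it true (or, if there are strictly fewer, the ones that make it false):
is true only for:
  a=False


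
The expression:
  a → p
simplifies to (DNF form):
p ∨ ¬a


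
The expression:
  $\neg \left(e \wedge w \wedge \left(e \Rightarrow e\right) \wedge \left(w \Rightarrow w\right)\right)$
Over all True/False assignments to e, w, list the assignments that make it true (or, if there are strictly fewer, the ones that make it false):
is false only for:
  e=True, w=True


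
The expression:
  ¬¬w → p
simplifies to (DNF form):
p ∨ ¬w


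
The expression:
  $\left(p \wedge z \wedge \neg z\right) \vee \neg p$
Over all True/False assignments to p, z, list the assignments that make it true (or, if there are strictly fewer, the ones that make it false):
is true only for:
  p=False, z=False;
  p=False, z=True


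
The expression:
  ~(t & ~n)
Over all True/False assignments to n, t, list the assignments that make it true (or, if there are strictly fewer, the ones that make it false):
is false only for:
  n=False, t=True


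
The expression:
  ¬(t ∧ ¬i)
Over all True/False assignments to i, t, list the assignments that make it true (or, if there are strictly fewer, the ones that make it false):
is false only for:
  i=False, t=True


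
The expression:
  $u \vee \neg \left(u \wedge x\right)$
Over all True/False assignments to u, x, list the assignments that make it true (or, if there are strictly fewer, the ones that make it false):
is always true.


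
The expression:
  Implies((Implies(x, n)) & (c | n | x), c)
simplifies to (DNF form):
c | ~n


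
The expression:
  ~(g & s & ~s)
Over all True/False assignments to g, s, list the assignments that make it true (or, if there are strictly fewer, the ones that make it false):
is always true.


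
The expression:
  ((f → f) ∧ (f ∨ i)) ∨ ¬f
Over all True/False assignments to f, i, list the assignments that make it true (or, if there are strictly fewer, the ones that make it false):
is always true.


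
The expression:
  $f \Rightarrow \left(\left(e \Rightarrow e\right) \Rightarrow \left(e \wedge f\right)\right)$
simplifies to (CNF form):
$e \vee \neg f$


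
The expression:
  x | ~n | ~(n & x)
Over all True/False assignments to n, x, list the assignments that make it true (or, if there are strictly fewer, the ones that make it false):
is always true.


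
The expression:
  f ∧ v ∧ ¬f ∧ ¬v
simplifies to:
False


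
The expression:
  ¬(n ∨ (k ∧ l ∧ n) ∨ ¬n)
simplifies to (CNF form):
False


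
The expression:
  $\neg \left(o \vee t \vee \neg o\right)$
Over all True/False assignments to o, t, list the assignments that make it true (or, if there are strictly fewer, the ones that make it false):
is never true.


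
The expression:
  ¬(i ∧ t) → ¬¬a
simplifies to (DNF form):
a ∨ (i ∧ t)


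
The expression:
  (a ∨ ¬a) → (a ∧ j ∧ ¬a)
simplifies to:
False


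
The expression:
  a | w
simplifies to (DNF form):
a | w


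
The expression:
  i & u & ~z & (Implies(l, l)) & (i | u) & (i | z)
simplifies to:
i & u & ~z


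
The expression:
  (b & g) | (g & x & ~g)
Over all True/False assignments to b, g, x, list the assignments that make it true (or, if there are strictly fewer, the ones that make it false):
is true only for:
  b=True, g=True, x=False;
  b=True, g=True, x=True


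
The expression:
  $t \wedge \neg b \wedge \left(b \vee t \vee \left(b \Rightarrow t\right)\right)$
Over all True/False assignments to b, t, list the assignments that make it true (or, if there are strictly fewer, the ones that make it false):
is true only for:
  b=False, t=True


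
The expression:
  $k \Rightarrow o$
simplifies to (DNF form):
$o \vee \neg k$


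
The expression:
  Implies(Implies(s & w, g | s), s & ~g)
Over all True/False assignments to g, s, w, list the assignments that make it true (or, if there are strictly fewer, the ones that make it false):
is true only for:
  g=False, s=True, w=False;
  g=False, s=True, w=True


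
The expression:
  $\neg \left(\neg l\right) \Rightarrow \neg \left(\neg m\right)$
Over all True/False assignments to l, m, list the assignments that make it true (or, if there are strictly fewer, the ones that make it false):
is false only for:
  l=True, m=False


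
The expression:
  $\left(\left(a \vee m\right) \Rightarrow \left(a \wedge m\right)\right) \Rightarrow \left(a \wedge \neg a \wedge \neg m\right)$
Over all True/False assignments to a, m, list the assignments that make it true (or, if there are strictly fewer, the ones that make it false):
is true only for:
  a=False, m=True;
  a=True, m=False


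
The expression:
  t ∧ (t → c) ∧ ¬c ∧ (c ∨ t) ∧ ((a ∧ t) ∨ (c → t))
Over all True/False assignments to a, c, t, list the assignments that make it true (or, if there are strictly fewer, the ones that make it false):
is never true.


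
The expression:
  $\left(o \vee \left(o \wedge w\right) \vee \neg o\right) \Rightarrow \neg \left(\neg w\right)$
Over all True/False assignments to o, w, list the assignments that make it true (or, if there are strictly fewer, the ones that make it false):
is true only for:
  o=False, w=True;
  o=True, w=True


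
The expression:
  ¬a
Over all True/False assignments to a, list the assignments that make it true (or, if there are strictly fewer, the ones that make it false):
is true only for:
  a=False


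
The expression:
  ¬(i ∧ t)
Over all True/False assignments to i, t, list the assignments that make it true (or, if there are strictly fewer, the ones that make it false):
is false only for:
  i=True, t=True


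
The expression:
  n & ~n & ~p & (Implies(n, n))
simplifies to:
False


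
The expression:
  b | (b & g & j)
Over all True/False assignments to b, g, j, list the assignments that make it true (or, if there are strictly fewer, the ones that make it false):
is true only for:
  b=True, g=False, j=False;
  b=True, g=False, j=True;
  b=True, g=True, j=False;
  b=True, g=True, j=True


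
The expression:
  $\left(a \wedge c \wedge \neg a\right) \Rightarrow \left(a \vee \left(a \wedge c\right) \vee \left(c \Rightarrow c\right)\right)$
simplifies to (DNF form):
$\text{True}$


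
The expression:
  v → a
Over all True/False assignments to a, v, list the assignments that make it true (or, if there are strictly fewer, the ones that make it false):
is false only for:
  a=False, v=True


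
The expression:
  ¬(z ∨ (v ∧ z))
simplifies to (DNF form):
¬z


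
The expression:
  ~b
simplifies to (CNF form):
~b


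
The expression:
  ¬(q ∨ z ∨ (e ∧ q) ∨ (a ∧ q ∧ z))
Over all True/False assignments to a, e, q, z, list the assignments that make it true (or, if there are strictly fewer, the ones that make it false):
is true only for:
  a=False, e=False, q=False, z=False;
  a=False, e=True, q=False, z=False;
  a=True, e=False, q=False, z=False;
  a=True, e=True, q=False, z=False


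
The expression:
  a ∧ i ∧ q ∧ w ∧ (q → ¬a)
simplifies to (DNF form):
False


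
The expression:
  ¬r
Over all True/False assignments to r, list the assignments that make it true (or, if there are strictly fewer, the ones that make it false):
is true only for:
  r=False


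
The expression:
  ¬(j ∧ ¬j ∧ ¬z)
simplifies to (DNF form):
True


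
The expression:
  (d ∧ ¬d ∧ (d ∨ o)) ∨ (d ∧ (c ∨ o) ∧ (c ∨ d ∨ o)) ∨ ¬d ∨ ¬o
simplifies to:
True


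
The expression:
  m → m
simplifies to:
True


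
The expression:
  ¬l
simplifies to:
¬l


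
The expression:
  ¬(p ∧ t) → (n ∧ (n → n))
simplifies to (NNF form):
n ∨ (p ∧ t)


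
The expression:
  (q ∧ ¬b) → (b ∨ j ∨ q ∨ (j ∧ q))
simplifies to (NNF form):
True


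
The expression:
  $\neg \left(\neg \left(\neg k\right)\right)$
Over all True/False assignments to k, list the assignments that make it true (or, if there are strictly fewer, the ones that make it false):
is true only for:
  k=False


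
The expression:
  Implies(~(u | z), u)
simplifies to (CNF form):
u | z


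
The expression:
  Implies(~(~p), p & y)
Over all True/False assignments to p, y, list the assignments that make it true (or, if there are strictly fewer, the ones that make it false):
is false only for:
  p=True, y=False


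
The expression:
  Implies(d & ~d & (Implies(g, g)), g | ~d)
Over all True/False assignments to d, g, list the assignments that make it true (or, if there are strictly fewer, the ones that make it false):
is always true.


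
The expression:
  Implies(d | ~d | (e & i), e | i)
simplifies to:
e | i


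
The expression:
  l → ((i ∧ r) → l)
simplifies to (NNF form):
True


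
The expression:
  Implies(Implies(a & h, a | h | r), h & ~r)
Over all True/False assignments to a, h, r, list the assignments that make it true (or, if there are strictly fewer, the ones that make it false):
is true only for:
  a=False, h=True, r=False;
  a=True, h=True, r=False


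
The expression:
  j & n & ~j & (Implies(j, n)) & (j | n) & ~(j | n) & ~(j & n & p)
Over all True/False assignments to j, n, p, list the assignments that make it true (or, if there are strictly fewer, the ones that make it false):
is never true.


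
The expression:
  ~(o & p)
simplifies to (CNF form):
~o | ~p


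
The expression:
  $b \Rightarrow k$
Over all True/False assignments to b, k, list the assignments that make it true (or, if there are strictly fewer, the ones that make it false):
is false only for:
  b=True, k=False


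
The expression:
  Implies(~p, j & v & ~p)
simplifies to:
p | (j & v)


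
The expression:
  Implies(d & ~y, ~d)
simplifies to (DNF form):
y | ~d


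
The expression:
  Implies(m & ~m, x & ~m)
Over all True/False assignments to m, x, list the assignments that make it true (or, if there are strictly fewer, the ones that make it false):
is always true.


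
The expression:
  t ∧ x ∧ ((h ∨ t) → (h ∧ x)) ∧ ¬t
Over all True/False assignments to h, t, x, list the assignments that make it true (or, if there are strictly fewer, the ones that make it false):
is never true.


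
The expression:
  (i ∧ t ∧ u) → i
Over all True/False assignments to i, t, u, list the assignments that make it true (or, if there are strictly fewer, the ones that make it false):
is always true.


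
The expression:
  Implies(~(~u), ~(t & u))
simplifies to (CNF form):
~t | ~u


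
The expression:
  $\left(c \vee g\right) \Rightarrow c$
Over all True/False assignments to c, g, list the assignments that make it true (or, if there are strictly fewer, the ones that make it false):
is false only for:
  c=False, g=True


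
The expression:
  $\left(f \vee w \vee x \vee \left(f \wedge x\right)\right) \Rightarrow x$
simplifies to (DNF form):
$x \vee \left(\neg f \wedge \neg w\right)$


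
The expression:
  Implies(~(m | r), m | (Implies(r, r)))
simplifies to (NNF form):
True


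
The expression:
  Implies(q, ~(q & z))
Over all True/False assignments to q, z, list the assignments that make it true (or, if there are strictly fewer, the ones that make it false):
is false only for:
  q=True, z=True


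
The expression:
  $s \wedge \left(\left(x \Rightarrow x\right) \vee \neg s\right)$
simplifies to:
$s$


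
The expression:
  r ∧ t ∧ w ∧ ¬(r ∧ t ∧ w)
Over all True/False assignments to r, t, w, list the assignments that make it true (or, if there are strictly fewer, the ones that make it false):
is never true.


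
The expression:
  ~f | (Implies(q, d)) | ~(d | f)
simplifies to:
d | ~f | ~q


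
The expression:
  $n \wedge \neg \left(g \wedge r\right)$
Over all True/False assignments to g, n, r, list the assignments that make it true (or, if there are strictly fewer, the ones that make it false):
is true only for:
  g=False, n=True, r=False;
  g=False, n=True, r=True;
  g=True, n=True, r=False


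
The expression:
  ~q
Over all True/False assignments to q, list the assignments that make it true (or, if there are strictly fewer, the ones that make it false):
is true only for:
  q=False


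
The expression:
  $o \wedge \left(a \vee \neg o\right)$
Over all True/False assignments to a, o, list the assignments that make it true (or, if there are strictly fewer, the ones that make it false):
is true only for:
  a=True, o=True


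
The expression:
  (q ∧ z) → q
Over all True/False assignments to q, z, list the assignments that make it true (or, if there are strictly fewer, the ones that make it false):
is always true.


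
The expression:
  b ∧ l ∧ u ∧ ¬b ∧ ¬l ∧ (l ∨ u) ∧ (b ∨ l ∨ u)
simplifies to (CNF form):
False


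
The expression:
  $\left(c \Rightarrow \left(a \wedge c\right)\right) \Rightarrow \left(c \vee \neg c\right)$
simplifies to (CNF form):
$\text{True}$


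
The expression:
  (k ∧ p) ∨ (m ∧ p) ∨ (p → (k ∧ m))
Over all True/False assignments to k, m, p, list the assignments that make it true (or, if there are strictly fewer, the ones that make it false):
is false only for:
  k=False, m=False, p=True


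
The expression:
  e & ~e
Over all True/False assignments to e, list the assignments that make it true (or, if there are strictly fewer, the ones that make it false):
is never true.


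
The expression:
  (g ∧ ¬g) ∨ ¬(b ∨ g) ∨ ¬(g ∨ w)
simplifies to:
¬g ∧ (¬b ∨ ¬w)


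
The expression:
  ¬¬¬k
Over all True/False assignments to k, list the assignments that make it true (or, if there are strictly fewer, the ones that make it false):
is true only for:
  k=False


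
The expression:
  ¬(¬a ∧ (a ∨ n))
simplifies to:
a ∨ ¬n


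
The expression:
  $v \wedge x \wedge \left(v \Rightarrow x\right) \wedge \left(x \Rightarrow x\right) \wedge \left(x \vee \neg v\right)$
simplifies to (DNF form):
$v \wedge x$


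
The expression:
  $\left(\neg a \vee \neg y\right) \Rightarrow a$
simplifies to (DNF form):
$a$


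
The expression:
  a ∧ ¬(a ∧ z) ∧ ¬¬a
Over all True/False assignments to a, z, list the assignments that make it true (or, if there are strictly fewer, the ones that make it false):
is true only for:
  a=True, z=False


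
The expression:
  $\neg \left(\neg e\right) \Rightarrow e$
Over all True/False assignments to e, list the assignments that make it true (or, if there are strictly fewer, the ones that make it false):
is always true.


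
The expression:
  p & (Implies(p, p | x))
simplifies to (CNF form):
p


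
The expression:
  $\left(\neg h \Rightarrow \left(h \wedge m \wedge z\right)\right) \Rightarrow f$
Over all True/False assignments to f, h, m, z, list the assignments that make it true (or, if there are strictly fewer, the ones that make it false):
is false only for:
  f=False, h=True, m=False, z=False;
  f=False, h=True, m=False, z=True;
  f=False, h=True, m=True, z=False;
  f=False, h=True, m=True, z=True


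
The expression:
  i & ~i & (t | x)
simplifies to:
False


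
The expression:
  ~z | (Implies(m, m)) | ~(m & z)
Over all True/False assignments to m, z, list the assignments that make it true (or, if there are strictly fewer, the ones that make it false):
is always true.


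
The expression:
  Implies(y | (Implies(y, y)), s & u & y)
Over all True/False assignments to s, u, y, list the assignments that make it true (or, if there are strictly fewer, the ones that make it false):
is true only for:
  s=True, u=True, y=True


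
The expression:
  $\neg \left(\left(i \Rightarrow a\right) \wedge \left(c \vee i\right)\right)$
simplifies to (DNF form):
$\left(i \wedge \neg a\right) \vee \left(\neg c \wedge \neg i\right)$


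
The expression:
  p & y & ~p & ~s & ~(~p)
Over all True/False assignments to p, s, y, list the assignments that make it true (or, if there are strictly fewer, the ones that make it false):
is never true.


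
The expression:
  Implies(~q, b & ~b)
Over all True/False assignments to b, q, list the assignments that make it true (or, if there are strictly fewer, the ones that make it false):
is true only for:
  b=False, q=True;
  b=True, q=True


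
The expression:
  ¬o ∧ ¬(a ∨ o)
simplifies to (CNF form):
¬a ∧ ¬o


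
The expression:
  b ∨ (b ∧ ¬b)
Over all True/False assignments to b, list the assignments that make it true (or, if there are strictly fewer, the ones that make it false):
is true only for:
  b=True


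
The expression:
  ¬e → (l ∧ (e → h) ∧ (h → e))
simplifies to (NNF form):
e ∨ (l ∧ ¬h)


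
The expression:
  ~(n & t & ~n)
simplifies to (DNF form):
True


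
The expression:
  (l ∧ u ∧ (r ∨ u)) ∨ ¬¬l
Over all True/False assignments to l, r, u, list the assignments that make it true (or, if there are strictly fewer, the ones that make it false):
is true only for:
  l=True, r=False, u=False;
  l=True, r=False, u=True;
  l=True, r=True, u=False;
  l=True, r=True, u=True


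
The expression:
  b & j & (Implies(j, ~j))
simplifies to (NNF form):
False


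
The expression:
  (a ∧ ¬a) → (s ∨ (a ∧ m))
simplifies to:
True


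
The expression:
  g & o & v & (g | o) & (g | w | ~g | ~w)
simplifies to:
g & o & v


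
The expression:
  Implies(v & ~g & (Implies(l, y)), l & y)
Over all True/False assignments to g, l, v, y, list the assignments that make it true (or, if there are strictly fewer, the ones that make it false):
is false only for:
  g=False, l=False, v=True, y=False;
  g=False, l=False, v=True, y=True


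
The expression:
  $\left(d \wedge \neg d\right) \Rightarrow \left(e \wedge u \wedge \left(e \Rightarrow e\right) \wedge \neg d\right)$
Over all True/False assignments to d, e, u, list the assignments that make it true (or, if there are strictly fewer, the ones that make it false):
is always true.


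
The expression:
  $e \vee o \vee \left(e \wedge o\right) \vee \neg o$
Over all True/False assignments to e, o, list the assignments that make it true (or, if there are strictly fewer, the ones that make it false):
is always true.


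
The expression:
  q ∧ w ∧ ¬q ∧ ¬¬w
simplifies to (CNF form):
False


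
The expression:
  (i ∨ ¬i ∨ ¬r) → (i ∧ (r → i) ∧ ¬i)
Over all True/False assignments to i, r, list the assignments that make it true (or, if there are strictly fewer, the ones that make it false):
is never true.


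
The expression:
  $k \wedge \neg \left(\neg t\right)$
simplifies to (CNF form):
$k \wedge t$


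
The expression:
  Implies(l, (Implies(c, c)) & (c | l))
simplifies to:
True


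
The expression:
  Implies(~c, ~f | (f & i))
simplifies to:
c | i | ~f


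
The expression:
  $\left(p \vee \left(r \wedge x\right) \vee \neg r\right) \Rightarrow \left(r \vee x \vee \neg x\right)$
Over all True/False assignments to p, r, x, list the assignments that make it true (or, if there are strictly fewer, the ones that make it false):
is always true.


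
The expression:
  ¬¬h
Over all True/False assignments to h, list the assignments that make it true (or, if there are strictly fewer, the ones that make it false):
is true only for:
  h=True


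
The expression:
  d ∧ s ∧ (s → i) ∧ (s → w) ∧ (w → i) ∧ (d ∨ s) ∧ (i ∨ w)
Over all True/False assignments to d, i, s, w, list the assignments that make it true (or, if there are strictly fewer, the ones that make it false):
is true only for:
  d=True, i=True, s=True, w=True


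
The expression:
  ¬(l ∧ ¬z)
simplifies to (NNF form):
z ∨ ¬l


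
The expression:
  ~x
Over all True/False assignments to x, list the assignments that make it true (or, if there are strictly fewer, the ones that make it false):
is true only for:
  x=False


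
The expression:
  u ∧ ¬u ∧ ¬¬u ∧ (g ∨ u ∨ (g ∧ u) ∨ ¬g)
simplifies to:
False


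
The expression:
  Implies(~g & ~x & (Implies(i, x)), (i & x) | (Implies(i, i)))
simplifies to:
True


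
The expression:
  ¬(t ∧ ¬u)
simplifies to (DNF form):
u ∨ ¬t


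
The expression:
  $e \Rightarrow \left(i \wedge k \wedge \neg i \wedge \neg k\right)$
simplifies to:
$\neg e$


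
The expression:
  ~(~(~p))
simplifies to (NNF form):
~p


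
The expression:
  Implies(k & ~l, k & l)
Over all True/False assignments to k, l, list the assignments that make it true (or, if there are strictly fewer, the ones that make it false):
is false only for:
  k=True, l=False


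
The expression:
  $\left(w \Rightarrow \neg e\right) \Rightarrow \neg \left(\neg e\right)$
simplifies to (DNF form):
$e$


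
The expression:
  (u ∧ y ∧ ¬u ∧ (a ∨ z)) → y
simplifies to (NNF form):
True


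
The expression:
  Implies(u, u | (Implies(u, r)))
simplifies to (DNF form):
True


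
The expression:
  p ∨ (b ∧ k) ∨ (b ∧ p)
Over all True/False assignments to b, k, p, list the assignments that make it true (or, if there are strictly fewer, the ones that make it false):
is false only for:
  b=False, k=False, p=False;
  b=False, k=True, p=False;
  b=True, k=False, p=False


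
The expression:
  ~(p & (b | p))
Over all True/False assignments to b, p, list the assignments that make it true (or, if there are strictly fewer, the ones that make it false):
is true only for:
  b=False, p=False;
  b=True, p=False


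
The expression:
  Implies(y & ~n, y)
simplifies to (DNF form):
True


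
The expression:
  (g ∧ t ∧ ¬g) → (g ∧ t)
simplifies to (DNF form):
True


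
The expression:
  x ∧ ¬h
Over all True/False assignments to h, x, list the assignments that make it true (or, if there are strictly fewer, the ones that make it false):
is true only for:
  h=False, x=True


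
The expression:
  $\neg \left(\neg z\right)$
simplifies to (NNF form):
$z$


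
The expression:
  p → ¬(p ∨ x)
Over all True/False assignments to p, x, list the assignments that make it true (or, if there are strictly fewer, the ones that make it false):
is true only for:
  p=False, x=False;
  p=False, x=True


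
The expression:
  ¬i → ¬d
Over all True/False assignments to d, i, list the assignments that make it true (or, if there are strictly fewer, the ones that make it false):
is false only for:
  d=True, i=False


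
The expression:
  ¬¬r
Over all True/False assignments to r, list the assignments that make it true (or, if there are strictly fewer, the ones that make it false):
is true only for:
  r=True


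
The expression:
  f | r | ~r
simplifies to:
True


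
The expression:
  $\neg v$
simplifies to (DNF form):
$\neg v$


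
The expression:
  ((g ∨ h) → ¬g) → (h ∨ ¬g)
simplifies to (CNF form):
True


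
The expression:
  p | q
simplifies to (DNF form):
p | q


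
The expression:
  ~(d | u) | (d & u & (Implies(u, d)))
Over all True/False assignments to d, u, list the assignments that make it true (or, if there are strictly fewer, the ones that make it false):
is true only for:
  d=False, u=False;
  d=True, u=True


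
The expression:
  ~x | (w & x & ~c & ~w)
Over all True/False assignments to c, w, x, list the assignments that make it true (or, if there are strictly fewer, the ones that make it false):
is true only for:
  c=False, w=False, x=False;
  c=False, w=True, x=False;
  c=True, w=False, x=False;
  c=True, w=True, x=False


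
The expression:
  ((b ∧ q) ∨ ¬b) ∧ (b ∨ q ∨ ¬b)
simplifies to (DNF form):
q ∨ ¬b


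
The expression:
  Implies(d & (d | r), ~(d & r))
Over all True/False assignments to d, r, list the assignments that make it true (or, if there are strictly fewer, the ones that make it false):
is false only for:
  d=True, r=True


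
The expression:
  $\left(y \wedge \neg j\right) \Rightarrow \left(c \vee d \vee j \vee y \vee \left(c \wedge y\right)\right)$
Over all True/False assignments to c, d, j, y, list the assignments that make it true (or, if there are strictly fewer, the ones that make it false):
is always true.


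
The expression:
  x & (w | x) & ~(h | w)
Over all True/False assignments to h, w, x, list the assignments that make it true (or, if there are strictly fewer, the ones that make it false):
is true only for:
  h=False, w=False, x=True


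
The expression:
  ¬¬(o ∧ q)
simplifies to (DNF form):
o ∧ q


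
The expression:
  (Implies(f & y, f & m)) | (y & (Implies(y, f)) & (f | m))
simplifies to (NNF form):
True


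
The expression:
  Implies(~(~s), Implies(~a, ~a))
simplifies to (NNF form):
True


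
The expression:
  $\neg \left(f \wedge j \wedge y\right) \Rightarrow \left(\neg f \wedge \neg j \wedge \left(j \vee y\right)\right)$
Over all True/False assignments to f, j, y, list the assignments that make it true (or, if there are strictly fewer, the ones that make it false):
is true only for:
  f=False, j=False, y=True;
  f=True, j=True, y=True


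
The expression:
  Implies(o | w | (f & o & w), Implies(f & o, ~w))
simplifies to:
~f | ~o | ~w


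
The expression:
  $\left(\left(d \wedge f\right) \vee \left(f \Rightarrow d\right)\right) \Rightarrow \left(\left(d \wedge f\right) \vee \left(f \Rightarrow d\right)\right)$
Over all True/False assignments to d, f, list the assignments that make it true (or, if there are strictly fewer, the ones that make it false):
is always true.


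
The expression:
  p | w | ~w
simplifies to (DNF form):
True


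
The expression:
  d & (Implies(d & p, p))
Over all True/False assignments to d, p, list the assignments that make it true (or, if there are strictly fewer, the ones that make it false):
is true only for:
  d=True, p=False;
  d=True, p=True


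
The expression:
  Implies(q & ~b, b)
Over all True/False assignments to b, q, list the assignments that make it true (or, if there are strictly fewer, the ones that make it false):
is false only for:
  b=False, q=True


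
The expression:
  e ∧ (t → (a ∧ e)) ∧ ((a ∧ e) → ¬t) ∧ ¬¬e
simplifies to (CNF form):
e ∧ ¬t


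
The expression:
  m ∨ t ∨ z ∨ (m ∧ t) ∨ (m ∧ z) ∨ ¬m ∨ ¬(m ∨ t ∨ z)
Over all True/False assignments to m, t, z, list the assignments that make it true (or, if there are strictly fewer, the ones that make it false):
is always true.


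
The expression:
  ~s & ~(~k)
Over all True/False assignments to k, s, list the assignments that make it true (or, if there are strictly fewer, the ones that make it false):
is true only for:
  k=True, s=False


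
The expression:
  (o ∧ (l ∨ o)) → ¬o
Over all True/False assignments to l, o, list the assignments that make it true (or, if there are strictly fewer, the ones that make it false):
is true only for:
  l=False, o=False;
  l=True, o=False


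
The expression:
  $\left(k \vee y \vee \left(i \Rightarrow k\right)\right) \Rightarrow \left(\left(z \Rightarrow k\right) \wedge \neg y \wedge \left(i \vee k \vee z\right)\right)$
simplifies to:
$\neg y \wedge \left(i \vee k\right)$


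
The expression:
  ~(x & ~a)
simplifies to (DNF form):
a | ~x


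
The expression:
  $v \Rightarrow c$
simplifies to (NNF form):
$c \vee \neg v$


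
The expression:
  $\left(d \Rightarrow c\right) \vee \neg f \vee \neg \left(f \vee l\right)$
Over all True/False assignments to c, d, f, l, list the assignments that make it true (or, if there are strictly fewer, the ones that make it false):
is false only for:
  c=False, d=True, f=True, l=False;
  c=False, d=True, f=True, l=True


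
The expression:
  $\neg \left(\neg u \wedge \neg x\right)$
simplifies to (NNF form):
$u \vee x$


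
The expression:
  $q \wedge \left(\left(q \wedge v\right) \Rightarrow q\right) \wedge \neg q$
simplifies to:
$\text{False}$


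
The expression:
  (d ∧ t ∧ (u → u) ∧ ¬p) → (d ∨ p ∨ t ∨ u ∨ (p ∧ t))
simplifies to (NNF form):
True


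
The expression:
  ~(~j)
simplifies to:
j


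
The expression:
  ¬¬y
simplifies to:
y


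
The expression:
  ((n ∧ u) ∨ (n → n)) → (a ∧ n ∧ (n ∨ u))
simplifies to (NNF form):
a ∧ n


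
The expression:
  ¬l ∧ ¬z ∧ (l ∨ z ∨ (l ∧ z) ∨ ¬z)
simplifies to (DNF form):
¬l ∧ ¬z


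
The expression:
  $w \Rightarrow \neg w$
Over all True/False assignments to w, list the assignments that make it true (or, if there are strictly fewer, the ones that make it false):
is true only for:
  w=False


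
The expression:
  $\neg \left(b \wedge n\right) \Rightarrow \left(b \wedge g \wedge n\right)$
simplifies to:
$b \wedge n$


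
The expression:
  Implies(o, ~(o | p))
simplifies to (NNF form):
~o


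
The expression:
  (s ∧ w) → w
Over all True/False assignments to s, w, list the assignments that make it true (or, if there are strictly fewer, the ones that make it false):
is always true.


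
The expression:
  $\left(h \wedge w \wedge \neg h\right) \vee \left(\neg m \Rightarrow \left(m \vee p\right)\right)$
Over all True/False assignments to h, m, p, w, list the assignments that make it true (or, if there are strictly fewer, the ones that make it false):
is false only for:
  h=False, m=False, p=False, w=False;
  h=False, m=False, p=False, w=True;
  h=True, m=False, p=False, w=False;
  h=True, m=False, p=False, w=True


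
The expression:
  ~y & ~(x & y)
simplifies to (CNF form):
~y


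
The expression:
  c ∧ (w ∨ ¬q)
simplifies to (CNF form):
c ∧ (w ∨ ¬q)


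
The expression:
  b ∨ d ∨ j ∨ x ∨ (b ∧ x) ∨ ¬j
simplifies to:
True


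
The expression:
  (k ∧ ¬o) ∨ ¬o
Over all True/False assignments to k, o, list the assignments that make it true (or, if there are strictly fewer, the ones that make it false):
is true only for:
  k=False, o=False;
  k=True, o=False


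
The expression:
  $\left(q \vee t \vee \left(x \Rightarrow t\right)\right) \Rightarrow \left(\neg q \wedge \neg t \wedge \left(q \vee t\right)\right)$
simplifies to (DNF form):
$x \wedge \neg q \wedge \neg t$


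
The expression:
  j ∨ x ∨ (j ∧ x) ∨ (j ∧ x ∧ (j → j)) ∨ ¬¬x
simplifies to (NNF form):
j ∨ x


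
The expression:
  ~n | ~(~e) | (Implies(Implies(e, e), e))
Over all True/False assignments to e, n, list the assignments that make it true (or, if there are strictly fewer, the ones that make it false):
is false only for:
  e=False, n=True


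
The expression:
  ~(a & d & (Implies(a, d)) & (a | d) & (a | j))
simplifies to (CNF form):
~a | ~d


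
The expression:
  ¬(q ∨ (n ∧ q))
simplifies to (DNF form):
¬q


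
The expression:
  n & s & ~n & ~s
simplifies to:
False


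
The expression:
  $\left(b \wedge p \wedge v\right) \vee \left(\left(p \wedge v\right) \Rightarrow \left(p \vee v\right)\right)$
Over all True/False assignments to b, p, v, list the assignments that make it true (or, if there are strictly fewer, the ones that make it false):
is always true.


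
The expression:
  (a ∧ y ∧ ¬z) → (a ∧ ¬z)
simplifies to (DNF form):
True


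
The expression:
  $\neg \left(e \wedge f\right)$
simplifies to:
$\neg e \vee \neg f$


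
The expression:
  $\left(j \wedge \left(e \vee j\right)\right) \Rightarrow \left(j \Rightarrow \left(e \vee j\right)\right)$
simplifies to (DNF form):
$\text{True}$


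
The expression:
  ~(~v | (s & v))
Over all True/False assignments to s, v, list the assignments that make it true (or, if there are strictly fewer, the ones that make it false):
is true only for:
  s=False, v=True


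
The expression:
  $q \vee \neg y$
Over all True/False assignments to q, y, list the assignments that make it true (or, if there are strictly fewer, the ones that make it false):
is false only for:
  q=False, y=True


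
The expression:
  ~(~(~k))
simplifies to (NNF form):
~k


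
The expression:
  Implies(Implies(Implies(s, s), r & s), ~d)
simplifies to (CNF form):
~d | ~r | ~s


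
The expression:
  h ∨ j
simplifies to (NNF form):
h ∨ j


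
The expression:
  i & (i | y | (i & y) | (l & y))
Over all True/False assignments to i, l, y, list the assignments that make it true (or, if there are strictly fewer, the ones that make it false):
is true only for:
  i=True, l=False, y=False;
  i=True, l=False, y=True;
  i=True, l=True, y=False;
  i=True, l=True, y=True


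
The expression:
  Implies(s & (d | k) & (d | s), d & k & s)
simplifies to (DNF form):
~s | (d & k) | (~d & ~k)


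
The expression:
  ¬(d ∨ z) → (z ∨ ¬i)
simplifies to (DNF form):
d ∨ z ∨ ¬i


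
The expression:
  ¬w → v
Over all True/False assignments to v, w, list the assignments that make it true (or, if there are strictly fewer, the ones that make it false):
is false only for:
  v=False, w=False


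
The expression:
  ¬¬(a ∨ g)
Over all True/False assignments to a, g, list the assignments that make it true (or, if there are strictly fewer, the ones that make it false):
is false only for:
  a=False, g=False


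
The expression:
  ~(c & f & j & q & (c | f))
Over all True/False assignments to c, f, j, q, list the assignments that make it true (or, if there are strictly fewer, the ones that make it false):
is false only for:
  c=True, f=True, j=True, q=True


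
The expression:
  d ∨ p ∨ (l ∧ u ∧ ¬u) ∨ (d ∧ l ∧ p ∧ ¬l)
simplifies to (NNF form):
d ∨ p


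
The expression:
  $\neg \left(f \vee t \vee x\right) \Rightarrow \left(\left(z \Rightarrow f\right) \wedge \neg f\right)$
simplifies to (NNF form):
$f \vee t \vee x \vee \neg z$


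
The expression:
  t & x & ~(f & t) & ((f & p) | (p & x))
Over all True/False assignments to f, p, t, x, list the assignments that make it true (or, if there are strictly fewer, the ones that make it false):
is true only for:
  f=False, p=True, t=True, x=True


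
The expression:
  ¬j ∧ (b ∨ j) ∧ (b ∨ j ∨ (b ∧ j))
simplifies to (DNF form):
b ∧ ¬j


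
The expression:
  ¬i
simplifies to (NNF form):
¬i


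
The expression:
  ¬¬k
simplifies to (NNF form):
k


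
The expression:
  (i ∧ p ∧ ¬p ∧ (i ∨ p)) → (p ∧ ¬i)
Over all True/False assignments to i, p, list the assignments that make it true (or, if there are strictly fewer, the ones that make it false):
is always true.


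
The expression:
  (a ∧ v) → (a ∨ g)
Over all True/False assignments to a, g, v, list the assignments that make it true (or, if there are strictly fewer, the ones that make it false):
is always true.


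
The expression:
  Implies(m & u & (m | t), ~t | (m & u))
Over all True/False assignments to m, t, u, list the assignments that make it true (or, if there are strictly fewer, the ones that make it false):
is always true.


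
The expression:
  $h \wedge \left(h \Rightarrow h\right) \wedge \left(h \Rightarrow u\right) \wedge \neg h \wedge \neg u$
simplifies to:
$\text{False}$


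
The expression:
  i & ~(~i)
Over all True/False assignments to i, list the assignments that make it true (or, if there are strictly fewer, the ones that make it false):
is true only for:
  i=True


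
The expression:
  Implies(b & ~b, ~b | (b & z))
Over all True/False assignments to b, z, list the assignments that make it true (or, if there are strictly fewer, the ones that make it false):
is always true.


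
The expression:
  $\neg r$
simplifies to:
$\neg r$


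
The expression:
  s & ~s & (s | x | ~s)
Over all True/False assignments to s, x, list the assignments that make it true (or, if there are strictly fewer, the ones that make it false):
is never true.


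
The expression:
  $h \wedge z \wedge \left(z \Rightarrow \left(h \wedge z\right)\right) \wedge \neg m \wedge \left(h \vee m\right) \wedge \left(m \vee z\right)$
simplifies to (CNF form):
$h \wedge z \wedge \neg m$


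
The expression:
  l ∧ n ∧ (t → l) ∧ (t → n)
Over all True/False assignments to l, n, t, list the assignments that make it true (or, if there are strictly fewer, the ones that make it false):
is true only for:
  l=True, n=True, t=False;
  l=True, n=True, t=True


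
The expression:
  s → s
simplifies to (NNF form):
True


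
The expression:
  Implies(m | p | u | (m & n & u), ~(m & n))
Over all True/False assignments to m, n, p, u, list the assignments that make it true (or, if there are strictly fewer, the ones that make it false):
is false only for:
  m=True, n=True, p=False, u=False;
  m=True, n=True, p=False, u=True;
  m=True, n=True, p=True, u=False;
  m=True, n=True, p=True, u=True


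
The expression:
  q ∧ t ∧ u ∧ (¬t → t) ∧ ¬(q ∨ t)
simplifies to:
False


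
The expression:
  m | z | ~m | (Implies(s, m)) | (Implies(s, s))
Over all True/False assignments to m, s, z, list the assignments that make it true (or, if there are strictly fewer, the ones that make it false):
is always true.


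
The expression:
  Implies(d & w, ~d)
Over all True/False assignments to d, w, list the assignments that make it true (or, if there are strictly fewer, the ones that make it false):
is false only for:
  d=True, w=True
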